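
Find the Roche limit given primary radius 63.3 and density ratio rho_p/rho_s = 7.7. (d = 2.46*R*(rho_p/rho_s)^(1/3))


d_Roche = 2.46 * 63.3 * 7.7^(1/3) = 307.4933

307.4933


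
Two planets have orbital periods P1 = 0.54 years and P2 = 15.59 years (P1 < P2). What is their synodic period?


1/P_syn = |1/P1 - 1/P2| = |1/0.54 - 1/15.59| => P_syn = 0.5594

0.5594 years


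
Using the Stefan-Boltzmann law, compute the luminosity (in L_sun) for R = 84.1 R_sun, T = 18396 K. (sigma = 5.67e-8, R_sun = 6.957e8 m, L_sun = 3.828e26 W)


R = 84.1 * 6.957e8 m = 5.850837e+10 m. L = 4*pi*R^2*sigma*T^4 = 4*pi*(5.850837e+10)^2 * 5.67e-8 * 18396^4 = 2.793331796e+32 W. L/L_sun = 2.793331796e+32 / 3.828e26 = 729710.5004

729710.5004 L_sun


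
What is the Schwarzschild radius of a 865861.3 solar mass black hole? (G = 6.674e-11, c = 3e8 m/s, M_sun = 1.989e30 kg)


M = 865861.3 * 1.989e30 kg = 1.722198126e+36 kg. rs = 2GM/c^2 = 2 * 6.674e-11 * 1.722198126e+36 / (3e8)^2 = 2.554e+09

2.554e+09 m


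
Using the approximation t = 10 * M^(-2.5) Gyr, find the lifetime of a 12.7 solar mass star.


t = 10 * M^(-2.5) = 10 * 12.7^(-2.5) = 0.0174

0.0174 Gyr


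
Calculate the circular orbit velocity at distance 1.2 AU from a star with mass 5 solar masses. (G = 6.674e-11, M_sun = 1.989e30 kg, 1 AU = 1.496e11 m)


v = sqrt(GM/r) = sqrt(6.674e-11 * 9.945e+30 / 1.795e+11) = 60804.9695

60804.9695 m/s


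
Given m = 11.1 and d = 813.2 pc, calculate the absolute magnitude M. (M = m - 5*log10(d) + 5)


M = m - 5*log10(d) + 5 = 11.1 - 5*log10(813.2) + 5 = 1.549

1.549


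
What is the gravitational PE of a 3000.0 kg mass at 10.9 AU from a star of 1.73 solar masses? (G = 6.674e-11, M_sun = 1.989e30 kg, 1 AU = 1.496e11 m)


M = 1.73 * 1.989e30 kg = 3.44097e+30 kg; r = 10.9 AU * 1.496e11 m/AU = 1.63064e+12 m. U = -GM*m/r = -(6.674e-11 * 3.44097e+30 * 3000.0) / 1.63064e+12 = -4.225e+11

-4.225e+11 J


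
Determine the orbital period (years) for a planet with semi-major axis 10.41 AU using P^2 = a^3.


P = a^(3/2) = 10.41^1.5 = 33.5874

33.5874 years


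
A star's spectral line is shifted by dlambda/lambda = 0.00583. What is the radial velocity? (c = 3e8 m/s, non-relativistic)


v = (dlambda/lambda) * c = 0.00583 * 3e8 = 1.749e+06

1.749e+06 m/s


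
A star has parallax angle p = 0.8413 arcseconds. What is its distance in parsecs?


d = 1/p = 1/0.8413 = 1.1886

1.1886 pc


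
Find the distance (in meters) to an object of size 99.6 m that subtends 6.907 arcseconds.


D = size / theta_rad, theta_rad = 6.907 * pi/(180*3600) = 3.349e-05, D = 2.974e+06

2.974e+06 m


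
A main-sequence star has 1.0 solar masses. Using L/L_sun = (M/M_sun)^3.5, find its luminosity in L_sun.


L/L_sun = (M/M_sun)^3.5 = 1.0^3.5 = 1.0

1.0 L_sun


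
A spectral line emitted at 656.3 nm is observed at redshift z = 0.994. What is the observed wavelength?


lam_obs = lam_emit * (1 + z) = 656.3 * (1 + 0.994) = 1308.6622

1308.6622 nm


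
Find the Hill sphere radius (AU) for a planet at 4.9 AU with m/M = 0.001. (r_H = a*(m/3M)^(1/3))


r_H = a * (m/3M)^(1/3) = 4.9 * (0.001/3)^(1/3) = 0.3397

0.3397 AU


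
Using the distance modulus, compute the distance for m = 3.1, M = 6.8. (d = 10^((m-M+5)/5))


d = 10^((m - M + 5)/5) = 10^((3.1 - 6.8 + 5)/5) = 1.8197

1.8197 pc


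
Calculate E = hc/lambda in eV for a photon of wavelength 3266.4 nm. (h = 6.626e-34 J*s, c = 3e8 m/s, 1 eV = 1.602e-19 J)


E = hc/lambda = 6.626e-34 * 3e8 / 3.266e-06 = 6.086e-20 J = 0.3799 eV

0.3799 eV


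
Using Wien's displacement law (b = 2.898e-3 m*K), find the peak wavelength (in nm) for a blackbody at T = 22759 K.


lam_max = b / T = 2.898e-3 / 22759 = 1.273e-07 m = 127.3342 nm

127.3342 nm


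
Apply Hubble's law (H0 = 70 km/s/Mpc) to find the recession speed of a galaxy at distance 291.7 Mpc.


v = H0 * d = 70 * 291.7 = 20419.0

20419.0 km/s


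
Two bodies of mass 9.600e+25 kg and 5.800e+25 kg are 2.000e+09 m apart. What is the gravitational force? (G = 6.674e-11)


F = G*m1*m2/r^2 = 6.674e-11 * 9.600e+25 * 5.800e+25 / (2.000e+09)^2 = 6.674e-11 * 5.568e+51 / 4.000e+18 = 9.290e+22

9.290e+22 N


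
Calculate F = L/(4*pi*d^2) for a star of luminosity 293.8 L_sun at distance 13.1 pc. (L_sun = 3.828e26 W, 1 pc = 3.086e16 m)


F = L / (4*pi*d^2) = 1.125e+29 / (4*pi*(4.043e+17)^2) = 5.476e-08

5.476e-08 W/m^2


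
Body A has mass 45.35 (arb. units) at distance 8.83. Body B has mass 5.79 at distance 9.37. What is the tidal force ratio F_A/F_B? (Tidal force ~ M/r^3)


Ratio = (M1/r1^3) / (M2/r2^3) = (45.35/8.83^3) / (5.79/9.37^3) = 9.3591

9.3591


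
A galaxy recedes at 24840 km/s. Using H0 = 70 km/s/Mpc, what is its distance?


d = v / H0 = 24840 / 70 = 354.8571

354.8571 Mpc


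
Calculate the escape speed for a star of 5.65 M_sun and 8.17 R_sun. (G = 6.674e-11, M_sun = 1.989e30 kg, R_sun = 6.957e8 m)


M = 5.65 * 1.989e30 kg = 1.123785e+31 kg; R = 8.17 * 6.957e8 m = 5.683869e+09 m. v_esc = sqrt(2GM/R) = sqrt(2 * 6.674e-11 * 1.123785e+31 / 5.683869e+09) = 513721.432

513721.432 m/s


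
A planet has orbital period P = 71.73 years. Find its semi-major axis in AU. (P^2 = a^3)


a = P^(2/3) = 71.73^(2/3) = 17.2637

17.2637 AU


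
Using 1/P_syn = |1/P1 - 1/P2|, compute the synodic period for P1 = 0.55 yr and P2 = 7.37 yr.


1/P_syn = |1/P1 - 1/P2| = |1/0.55 - 1/7.37| => P_syn = 0.5944

0.5944 years


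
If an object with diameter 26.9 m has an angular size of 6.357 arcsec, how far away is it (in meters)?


D = size / theta_rad, theta_rad = 6.357 * pi/(180*3600) = 3.082e-05, D = 872821.0301

872821.0301 m


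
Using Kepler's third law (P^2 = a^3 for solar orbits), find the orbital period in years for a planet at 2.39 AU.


P = a^(3/2) = 2.39^1.5 = 3.6949

3.6949 years


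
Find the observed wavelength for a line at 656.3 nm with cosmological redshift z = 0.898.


lam_obs = lam_emit * (1 + z) = 656.3 * (1 + 0.898) = 1245.6574

1245.6574 nm


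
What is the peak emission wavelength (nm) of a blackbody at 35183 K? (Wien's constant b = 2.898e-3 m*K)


lam_max = b / T = 2.898e-3 / 35183 = 8.237e-08 m = 82.3693 nm

82.3693 nm


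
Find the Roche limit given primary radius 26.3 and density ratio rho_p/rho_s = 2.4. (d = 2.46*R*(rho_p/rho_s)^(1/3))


d_Roche = 2.46 * 26.3 * 2.4^(1/3) = 86.6219

86.6219


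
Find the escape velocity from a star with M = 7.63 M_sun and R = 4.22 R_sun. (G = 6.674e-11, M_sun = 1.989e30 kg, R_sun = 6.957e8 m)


M = 7.63 * 1.989e30 kg = 1.517607e+31 kg; R = 4.22 * 6.957e8 m = 2.935854e+09 m. v_esc = sqrt(2GM/R) = sqrt(2 * 6.674e-11 * 1.517607e+31 / 2.935854e+09) = 830654.7108

830654.7108 m/s


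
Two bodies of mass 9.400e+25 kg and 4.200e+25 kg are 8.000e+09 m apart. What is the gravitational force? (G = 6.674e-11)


F = G*m1*m2/r^2 = 6.674e-11 * 9.400e+25 * 4.200e+25 / (8.000e+09)^2 = 6.674e-11 * 3.948e+51 / 6.400e+19 = 4.117e+21

4.117e+21 N


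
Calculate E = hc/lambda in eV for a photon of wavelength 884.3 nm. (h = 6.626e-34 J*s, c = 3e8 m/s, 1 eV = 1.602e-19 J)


E = hc/lambda = 6.626e-34 * 3e8 / 8.843e-07 = 2.248e-19 J = 1.4032 eV

1.4032 eV


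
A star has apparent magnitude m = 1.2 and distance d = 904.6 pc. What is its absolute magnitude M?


M = m - 5*log10(d) + 5 = 1.2 - 5*log10(904.6) + 5 = -8.5823

-8.5823


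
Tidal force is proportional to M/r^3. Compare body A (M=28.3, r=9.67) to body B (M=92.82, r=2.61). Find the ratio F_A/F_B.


Ratio = (M1/r1^3) / (M2/r2^3) = (28.3/9.67^3) / (92.82/2.61^3) = 0.006

0.006


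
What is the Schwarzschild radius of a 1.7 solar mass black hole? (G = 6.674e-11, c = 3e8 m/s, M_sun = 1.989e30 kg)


M = 1.7 * 1.989e30 kg = 3.3813e+30 kg. rs = 2GM/c^2 = 2 * 6.674e-11 * 3.3813e+30 / (3e8)^2 = 5014.8436

5014.8436 m


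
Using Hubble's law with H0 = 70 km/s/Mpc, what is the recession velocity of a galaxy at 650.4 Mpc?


v = H0 * d = 70 * 650.4 = 45528.0

45528.0 km/s


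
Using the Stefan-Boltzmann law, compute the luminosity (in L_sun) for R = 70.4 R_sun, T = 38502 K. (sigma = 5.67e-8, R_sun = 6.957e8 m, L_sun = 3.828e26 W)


R = 70.4 * 6.957e8 m = 4.897728e+10 m. L = 4*pi*R^2*sigma*T^4 = 4*pi*(4.897728e+10)^2 * 5.67e-8 * 38502^4 = 3.755911985e+33 W. L/L_sun = 3.755911985e+33 / 3.828e26 = 9.812e+06

9.812e+06 L_sun


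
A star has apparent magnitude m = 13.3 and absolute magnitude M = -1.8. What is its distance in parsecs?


d = 10^((m - M + 5)/5) = 10^((13.3 - -1.8 + 5)/5) = 10471.2855

10471.2855 pc


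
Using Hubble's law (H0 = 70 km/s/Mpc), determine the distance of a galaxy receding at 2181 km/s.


d = v / H0 = 2181 / 70 = 31.1571

31.1571 Mpc


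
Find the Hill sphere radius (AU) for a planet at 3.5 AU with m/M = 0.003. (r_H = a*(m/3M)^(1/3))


r_H = a * (m/3M)^(1/3) = 3.5 * (0.003/3)^(1/3) = 0.35

0.35 AU


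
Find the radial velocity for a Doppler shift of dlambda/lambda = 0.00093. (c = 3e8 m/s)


v = (dlambda/lambda) * c = 0.00093 * 3e8 = 279000.0

279000.0 m/s


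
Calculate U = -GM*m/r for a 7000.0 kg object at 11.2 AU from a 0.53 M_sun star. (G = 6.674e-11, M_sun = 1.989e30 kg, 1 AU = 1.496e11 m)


M = 0.53 * 1.989e30 kg = 1.05417e+30 kg; r = 11.2 AU * 1.496e11 m/AU = 1.67552e+12 m. U = -GM*m/r = -(6.674e-11 * 1.05417e+30 * 7000.0) / 1.67552e+12 = -2.939e+11

-2.939e+11 J


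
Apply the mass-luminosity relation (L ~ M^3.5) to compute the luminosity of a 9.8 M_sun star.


L/L_sun = (M/M_sun)^3.5 = 9.8^3.5 = 2946.397

2946.397 L_sun


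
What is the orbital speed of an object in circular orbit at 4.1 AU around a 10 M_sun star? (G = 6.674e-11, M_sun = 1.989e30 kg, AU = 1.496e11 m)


v = sqrt(GM/r) = sqrt(6.674e-11 * 1.989e+31 / 6.134e+11) = 46521.3991

46521.3991 m/s


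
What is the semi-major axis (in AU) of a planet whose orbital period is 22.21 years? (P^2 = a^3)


a = P^(2/3) = 22.21^(2/3) = 7.9013

7.9013 AU


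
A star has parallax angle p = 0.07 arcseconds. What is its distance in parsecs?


d = 1/p = 1/0.07 = 14.2857

14.2857 pc


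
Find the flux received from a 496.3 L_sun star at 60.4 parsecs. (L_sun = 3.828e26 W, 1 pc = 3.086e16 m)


F = L / (4*pi*d^2) = 1.900e+29 / (4*pi*(1.864e+18)^2) = 4.352e-09

4.352e-09 W/m^2


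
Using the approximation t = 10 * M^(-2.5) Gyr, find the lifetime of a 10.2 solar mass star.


t = 10 * M^(-2.5) = 10 * 10.2^(-2.5) = 0.0301

0.0301 Gyr


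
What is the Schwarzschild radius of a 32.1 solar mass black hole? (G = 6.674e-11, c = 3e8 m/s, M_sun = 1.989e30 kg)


M = 32.1 * 1.989e30 kg = 6.38469e+31 kg. rs = 2GM/c^2 = 2 * 6.674e-11 * 6.38469e+31 / (3e8)^2 = 94692.0468

94692.0468 m


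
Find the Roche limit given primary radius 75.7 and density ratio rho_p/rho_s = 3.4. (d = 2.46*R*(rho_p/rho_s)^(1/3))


d_Roche = 2.46 * 75.7 * 3.4^(1/3) = 280.021

280.021


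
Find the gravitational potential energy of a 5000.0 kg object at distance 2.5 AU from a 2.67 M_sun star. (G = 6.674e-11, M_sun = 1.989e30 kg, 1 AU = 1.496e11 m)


M = 2.67 * 1.989e30 kg = 5.31063e+30 kg; r = 2.5 AU * 1.496e11 m/AU = 3.74e+11 m. U = -GM*m/r = -(6.674e-11 * 5.31063e+30 * 5000.0) / 3.74e+11 = -4.738e+12

-4.738e+12 J


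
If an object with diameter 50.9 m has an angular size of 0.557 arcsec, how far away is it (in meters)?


D = size / theta_rad, theta_rad = 0.557 * pi/(180*3600) = 2.700e-06, D = 1.885e+07

1.885e+07 m


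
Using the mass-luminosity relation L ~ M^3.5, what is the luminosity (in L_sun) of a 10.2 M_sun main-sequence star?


L/L_sun = (M/M_sun)^3.5 = 10.2^3.5 = 3389.2266

3389.2266 L_sun


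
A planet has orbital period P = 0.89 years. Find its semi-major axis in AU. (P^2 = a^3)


a = P^(2/3) = 0.89^(2/3) = 0.9253

0.9253 AU


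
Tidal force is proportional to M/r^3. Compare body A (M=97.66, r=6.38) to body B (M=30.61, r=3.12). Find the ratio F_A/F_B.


Ratio = (M1/r1^3) / (M2/r2^3) = (97.66/6.38^3) / (30.61/3.12^3) = 0.3731

0.3731


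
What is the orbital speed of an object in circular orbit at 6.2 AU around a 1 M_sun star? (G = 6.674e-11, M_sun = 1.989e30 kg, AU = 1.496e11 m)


v = sqrt(GM/r) = sqrt(6.674e-11 * 1.989e+30 / 9.275e+11) = 11963.241

11963.241 m/s


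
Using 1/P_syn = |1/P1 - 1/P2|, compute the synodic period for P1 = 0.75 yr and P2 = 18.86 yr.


1/P_syn = |1/P1 - 1/P2| = |1/0.75 - 1/18.86| => P_syn = 0.7811

0.7811 years


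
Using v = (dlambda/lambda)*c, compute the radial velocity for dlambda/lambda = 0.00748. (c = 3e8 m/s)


v = (dlambda/lambda) * c = 0.00748 * 3e8 = 2.244e+06

2.244e+06 m/s


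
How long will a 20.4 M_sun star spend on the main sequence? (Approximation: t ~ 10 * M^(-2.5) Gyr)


t = 10 * M^(-2.5) = 10 * 20.4^(-2.5) = 0.0053

0.0053 Gyr


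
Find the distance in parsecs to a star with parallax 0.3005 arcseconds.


d = 1/p = 1/0.3005 = 3.3278

3.3278 pc


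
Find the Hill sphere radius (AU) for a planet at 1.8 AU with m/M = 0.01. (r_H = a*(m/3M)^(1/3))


r_H = a * (m/3M)^(1/3) = 1.8 * (0.01/3)^(1/3) = 0.2689

0.2689 AU


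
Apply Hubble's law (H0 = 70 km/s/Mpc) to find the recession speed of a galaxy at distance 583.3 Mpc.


v = H0 * d = 70 * 583.3 = 40831.0

40831.0 km/s


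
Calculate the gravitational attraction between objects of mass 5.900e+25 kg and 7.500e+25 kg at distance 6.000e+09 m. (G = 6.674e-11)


F = G*m1*m2/r^2 = 6.674e-11 * 5.900e+25 * 7.500e+25 / (6.000e+09)^2 = 6.674e-11 * 4.425e+51 / 3.600e+19 = 8.203e+21

8.203e+21 N


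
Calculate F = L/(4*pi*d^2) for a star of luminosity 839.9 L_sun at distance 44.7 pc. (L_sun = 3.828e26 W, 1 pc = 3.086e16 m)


F = L / (4*pi*d^2) = 3.215e+29 / (4*pi*(1.379e+18)^2) = 1.345e-08

1.345e-08 W/m^2


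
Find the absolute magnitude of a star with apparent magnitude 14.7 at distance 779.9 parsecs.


M = m - 5*log10(d) + 5 = 14.7 - 5*log10(779.9) + 5 = 5.2398

5.2398


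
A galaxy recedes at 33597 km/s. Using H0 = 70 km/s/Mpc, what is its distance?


d = v / H0 = 33597 / 70 = 479.9571

479.9571 Mpc


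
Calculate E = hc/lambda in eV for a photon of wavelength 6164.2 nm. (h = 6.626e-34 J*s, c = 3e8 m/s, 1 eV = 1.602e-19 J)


E = hc/lambda = 6.626e-34 * 3e8 / 6.164e-06 = 3.225e-20 J = 0.2013 eV

0.2013 eV


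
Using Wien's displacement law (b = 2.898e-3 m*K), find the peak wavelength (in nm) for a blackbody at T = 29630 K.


lam_max = b / T = 2.898e-3 / 29630 = 9.781e-08 m = 97.8063 nm

97.8063 nm


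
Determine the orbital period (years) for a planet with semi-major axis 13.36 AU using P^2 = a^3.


P = a^(3/2) = 13.36^1.5 = 48.8326

48.8326 years


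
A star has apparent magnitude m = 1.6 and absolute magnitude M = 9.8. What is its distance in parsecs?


d = 10^((m - M + 5)/5) = 10^((1.6 - 9.8 + 5)/5) = 0.2291

0.2291 pc


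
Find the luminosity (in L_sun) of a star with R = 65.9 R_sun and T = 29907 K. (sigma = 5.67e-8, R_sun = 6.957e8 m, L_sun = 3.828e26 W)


R = 65.9 * 6.957e8 m = 4.584663e+10 m. L = 4*pi*R^2*sigma*T^4 = 4*pi*(4.584663e+10)^2 * 5.67e-8 * 29907^4 = 1.19811681e+33 W. L/L_sun = 1.19811681e+33 / 3.828e26 = 3.130e+06

3.130e+06 L_sun


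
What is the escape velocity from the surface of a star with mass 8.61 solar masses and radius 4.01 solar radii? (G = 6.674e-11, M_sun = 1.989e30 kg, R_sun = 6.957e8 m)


M = 8.61 * 1.989e30 kg = 1.712529e+31 kg; R = 4.01 * 6.957e8 m = 2.789757e+09 m. v_esc = sqrt(2GM/R) = sqrt(2 * 6.674e-11 * 1.712529e+31 / 2.789757e+09) = 905198.6098

905198.6098 m/s


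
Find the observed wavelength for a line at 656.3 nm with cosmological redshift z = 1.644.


lam_obs = lam_emit * (1 + z) = 656.3 * (1 + 1.644) = 1735.2572

1735.2572 nm


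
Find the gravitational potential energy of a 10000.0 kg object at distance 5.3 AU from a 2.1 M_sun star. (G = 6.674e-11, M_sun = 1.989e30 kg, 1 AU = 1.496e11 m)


M = 2.1 * 1.989e30 kg = 4.1769e+30 kg; r = 5.3 AU * 1.496e11 m/AU = 7.9288e+11 m. U = -GM*m/r = -(6.674e-11 * 4.1769e+30 * 10000.0) / 7.9288e+11 = -3.516e+12

-3.516e+12 J


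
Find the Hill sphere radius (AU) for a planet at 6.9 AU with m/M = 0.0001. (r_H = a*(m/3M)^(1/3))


r_H = a * (m/3M)^(1/3) = 6.9 * (0.0001/3)^(1/3) = 0.2221

0.2221 AU


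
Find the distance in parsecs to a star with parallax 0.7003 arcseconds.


d = 1/p = 1/0.7003 = 1.428

1.428 pc


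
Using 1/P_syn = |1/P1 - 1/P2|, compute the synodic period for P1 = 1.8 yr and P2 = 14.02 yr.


1/P_syn = |1/P1 - 1/P2| = |1/1.8 - 1/14.02| => P_syn = 2.0651

2.0651 years


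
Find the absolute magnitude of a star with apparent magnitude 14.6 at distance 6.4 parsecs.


M = m - 5*log10(d) + 5 = 14.6 - 5*log10(6.4) + 5 = 15.5691

15.5691


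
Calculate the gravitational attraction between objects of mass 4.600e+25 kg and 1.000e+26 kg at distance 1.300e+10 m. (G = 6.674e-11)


F = G*m1*m2/r^2 = 6.674e-11 * 4.600e+25 * 1.000e+26 / (1.300e+10)^2 = 6.674e-11 * 4.600e+51 / 1.690e+20 = 1.817e+21

1.817e+21 N


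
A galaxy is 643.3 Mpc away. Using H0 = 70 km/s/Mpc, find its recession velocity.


v = H0 * d = 70 * 643.3 = 45031.0

45031.0 km/s


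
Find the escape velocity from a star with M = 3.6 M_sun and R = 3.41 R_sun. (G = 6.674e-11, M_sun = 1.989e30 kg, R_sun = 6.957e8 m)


M = 3.6 * 1.989e30 kg = 7.1604e+30 kg; R = 3.41 * 6.957e8 m = 2.372337e+09 m. v_esc = sqrt(2GM/R) = sqrt(2 * 6.674e-11 * 7.1604e+30 / 2.372337e+09) = 634729.3049

634729.3049 m/s


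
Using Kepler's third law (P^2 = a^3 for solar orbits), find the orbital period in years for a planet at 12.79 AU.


P = a^(3/2) = 12.79^1.5 = 45.741

45.741 years


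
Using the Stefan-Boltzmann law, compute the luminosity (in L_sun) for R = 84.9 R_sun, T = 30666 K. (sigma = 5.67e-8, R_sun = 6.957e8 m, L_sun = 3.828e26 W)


R = 84.9 * 6.957e8 m = 5.906493e+10 m. L = 4*pi*R^2*sigma*T^4 = 4*pi*(5.906493e+10)^2 * 5.67e-8 * 30666^4 = 2.198269e+33 W. L/L_sun = 2.198269e+33 / 3.828e26 = 5.743e+06

5.743e+06 L_sun


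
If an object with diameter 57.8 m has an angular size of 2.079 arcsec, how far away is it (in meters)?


D = size / theta_rad, theta_rad = 2.079 * pi/(180*3600) = 1.008e-05, D = 5.735e+06

5.735e+06 m


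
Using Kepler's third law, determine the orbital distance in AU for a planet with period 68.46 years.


a = P^(2/3) = 68.46^(2/3) = 16.735

16.735 AU


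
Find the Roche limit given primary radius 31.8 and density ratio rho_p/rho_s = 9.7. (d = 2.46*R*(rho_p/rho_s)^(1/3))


d_Roche = 2.46 * 31.8 * 9.7^(1/3) = 166.8346

166.8346


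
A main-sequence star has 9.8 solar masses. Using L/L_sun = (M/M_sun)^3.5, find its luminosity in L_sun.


L/L_sun = (M/M_sun)^3.5 = 9.8^3.5 = 2946.397

2946.397 L_sun


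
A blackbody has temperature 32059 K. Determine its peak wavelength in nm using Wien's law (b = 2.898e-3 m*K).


lam_max = b / T = 2.898e-3 / 32059 = 9.040e-08 m = 90.3958 nm

90.3958 nm


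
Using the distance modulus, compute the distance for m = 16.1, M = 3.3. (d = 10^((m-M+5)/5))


d = 10^((m - M + 5)/5) = 10^((16.1 - 3.3 + 5)/5) = 3630.7805

3630.7805 pc


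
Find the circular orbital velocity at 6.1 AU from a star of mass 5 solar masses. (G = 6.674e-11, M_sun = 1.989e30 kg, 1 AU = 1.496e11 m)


v = sqrt(GM/r) = sqrt(6.674e-11 * 9.945e+30 / 9.126e+11) = 26968.9961

26968.9961 m/s


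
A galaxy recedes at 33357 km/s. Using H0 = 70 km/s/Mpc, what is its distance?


d = v / H0 = 33357 / 70 = 476.5286

476.5286 Mpc


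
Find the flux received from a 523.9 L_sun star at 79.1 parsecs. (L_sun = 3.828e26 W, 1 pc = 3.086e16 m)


F = L / (4*pi*d^2) = 2.005e+29 / (4*pi*(2.441e+18)^2) = 2.678e-09

2.678e-09 W/m^2


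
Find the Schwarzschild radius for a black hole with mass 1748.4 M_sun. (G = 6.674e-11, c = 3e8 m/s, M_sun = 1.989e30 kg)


M = 1748.4 * 1.989e30 kg = 3.4775676e+33 kg. rs = 2GM/c^2 = 2 * 6.674e-11 * 3.4775676e+33 / (3e8)^2 = 5.158e+06

5.158e+06 m


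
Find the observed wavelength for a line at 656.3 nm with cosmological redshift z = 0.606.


lam_obs = lam_emit * (1 + z) = 656.3 * (1 + 0.606) = 1054.0178

1054.0178 nm


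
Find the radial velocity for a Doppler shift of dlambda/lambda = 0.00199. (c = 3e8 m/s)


v = (dlambda/lambda) * c = 0.00199 * 3e8 = 597000.0

597000.0 m/s


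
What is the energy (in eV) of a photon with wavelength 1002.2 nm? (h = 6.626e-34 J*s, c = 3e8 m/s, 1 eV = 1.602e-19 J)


E = hc/lambda = 6.626e-34 * 3e8 / 1.002e-06 = 1.983e-19 J = 1.2381 eV

1.2381 eV


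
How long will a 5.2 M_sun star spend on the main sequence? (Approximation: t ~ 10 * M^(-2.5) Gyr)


t = 10 * M^(-2.5) = 10 * 5.2^(-2.5) = 0.1622

0.1622 Gyr


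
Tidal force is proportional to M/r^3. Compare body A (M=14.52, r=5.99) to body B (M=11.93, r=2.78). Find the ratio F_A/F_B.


Ratio = (M1/r1^3) / (M2/r2^3) = (14.52/5.99^3) / (11.93/2.78^3) = 0.1217

0.1217


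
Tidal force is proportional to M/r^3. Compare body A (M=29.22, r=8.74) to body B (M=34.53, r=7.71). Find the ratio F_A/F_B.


Ratio = (M1/r1^3) / (M2/r2^3) = (29.22/8.74^3) / (34.53/7.71^3) = 0.5809

0.5809


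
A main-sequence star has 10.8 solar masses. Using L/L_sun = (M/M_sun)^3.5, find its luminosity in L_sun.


L/L_sun = (M/M_sun)^3.5 = 10.8^3.5 = 4139.8361

4139.8361 L_sun


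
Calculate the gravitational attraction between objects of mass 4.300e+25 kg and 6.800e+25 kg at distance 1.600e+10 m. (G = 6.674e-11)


F = G*m1*m2/r^2 = 6.674e-11 * 4.300e+25 * 6.800e+25 / (1.600e+10)^2 = 6.674e-11 * 2.924e+51 / 2.560e+20 = 7.623e+20

7.623e+20 N


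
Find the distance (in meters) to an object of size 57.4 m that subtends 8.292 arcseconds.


D = size / theta_rad, theta_rad = 8.292 * pi/(180*3600) = 4.020e-05, D = 1.428e+06

1.428e+06 m


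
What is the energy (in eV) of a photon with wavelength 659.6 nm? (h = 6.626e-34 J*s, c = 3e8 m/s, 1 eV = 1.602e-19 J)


E = hc/lambda = 6.626e-34 * 3e8 / 6.596e-07 = 3.014e-19 J = 1.8812 eV

1.8812 eV


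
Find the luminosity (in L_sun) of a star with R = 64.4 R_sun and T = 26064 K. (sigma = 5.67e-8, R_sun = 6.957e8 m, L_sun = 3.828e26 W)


R = 64.4 * 6.957e8 m = 4.480308e+10 m. L = 4*pi*R^2*sigma*T^4 = 4*pi*(4.480308e+10)^2 * 5.67e-8 * 26064^4 = 6.600440679e+32 W. L/L_sun = 6.600440679e+32 / 3.828e26 = 1.724e+06

1.724e+06 L_sun


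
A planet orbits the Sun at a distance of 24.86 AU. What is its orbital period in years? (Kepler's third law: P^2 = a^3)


P = a^(3/2) = 24.86^1.5 = 123.9515

123.9515 years


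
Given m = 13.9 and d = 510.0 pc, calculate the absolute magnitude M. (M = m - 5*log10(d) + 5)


M = m - 5*log10(d) + 5 = 13.9 - 5*log10(510.0) + 5 = 5.3621

5.3621


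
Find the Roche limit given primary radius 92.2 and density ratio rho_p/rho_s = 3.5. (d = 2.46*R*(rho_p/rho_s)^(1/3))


d_Roche = 2.46 * 92.2 * 3.5^(1/3) = 344.3674

344.3674


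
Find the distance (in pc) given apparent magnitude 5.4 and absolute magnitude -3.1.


d = 10^((m - M + 5)/5) = 10^((5.4 - -3.1 + 5)/5) = 501.1872

501.1872 pc


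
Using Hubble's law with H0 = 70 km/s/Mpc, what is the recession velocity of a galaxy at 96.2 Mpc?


v = H0 * d = 70 * 96.2 = 6734.0

6734.0 km/s


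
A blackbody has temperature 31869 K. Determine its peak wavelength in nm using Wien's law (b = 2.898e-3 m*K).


lam_max = b / T = 2.898e-3 / 31869 = 9.093e-08 m = 90.9348 nm

90.9348 nm


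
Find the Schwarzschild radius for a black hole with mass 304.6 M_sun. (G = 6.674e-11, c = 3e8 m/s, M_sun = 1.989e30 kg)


M = 304.6 * 1.989e30 kg = 6.058494e+32 kg. rs = 2GM/c^2 = 2 * 6.674e-11 * 6.058494e+32 / (3e8)^2 = 898541.9768

898541.9768 m


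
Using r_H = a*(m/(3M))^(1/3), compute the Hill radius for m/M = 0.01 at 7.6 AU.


r_H = a * (m/3M)^(1/3) = 7.6 * (0.01/3)^(1/3) = 1.1353

1.1353 AU


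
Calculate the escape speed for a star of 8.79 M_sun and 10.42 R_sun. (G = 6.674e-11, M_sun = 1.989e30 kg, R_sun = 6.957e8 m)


M = 8.79 * 1.989e30 kg = 1.748331e+31 kg; R = 10.42 * 6.957e8 m = 7.249194e+09 m. v_esc = sqrt(2GM/R) = sqrt(2 * 6.674e-11 * 1.748331e+31 / 7.249194e+09) = 567381.3639

567381.3639 m/s


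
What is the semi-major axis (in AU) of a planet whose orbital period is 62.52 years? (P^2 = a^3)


a = P^(2/3) = 62.52^(2/3) = 15.7524

15.7524 AU


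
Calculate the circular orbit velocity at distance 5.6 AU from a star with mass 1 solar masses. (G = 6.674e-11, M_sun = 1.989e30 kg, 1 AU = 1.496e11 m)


v = sqrt(GM/r) = sqrt(6.674e-11 * 1.989e+30 / 8.378e+11) = 12587.8246

12587.8246 m/s


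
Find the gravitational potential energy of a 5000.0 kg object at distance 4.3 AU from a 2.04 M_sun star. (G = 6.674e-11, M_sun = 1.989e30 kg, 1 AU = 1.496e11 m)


M = 2.04 * 1.989e30 kg = 4.05756e+30 kg; r = 4.3 AU * 1.496e11 m/AU = 6.4328e+11 m. U = -GM*m/r = -(6.674e-11 * 4.05756e+30 * 5000.0) / 6.4328e+11 = -2.105e+12

-2.105e+12 J


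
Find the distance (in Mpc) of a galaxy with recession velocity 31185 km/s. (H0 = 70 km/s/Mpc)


d = v / H0 = 31185 / 70 = 445.5

445.5 Mpc


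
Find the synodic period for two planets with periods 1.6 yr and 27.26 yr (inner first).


1/P_syn = |1/P1 - 1/P2| = |1/1.6 - 1/27.26| => P_syn = 1.6998

1.6998 years


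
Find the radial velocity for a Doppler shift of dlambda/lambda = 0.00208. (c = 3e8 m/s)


v = (dlambda/lambda) * c = 0.00208 * 3e8 = 624000.0

624000.0 m/s


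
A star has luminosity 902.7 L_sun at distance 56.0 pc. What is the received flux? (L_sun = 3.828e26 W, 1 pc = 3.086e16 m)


F = L / (4*pi*d^2) = 3.456e+29 / (4*pi*(1.728e+18)^2) = 9.207e-09

9.207e-09 W/m^2


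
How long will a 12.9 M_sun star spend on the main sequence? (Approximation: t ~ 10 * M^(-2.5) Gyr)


t = 10 * M^(-2.5) = 10 * 12.9^(-2.5) = 0.0167

0.0167 Gyr


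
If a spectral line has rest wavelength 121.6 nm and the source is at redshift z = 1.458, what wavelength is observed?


lam_obs = lam_emit * (1 + z) = 121.6 * (1 + 1.458) = 298.8928

298.8928 nm


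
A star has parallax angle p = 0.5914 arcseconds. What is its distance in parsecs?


d = 1/p = 1/0.5914 = 1.6909

1.6909 pc


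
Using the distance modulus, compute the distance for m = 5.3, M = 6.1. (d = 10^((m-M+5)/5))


d = 10^((m - M + 5)/5) = 10^((5.3 - 6.1 + 5)/5) = 6.9183

6.9183 pc


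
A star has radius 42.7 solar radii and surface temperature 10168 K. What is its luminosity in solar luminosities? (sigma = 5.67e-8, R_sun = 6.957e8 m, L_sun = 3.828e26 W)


R = 42.7 * 6.957e8 m = 2.970639e+10 m. L = 4*pi*R^2*sigma*T^4 = 4*pi*(2.970639e+10)^2 * 5.67e-8 * 10168^4 = 6.721014461e+30 W. L/L_sun = 6.721014461e+30 / 3.828e26 = 17557.509

17557.509 L_sun


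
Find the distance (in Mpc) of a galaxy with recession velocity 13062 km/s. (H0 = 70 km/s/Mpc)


d = v / H0 = 13062 / 70 = 186.6

186.6 Mpc


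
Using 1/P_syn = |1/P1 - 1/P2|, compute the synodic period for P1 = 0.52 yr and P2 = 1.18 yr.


1/P_syn = |1/P1 - 1/P2| = |1/0.52 - 1/1.18| => P_syn = 0.9297

0.9297 years


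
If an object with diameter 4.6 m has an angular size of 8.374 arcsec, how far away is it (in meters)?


D = size / theta_rad, theta_rad = 8.374 * pi/(180*3600) = 4.060e-05, D = 113305.2435

113305.2435 m


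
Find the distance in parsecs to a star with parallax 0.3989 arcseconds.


d = 1/p = 1/0.3989 = 2.5069

2.5069 pc


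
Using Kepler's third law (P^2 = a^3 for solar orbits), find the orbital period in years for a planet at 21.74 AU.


P = a^(3/2) = 21.74^1.5 = 101.3653

101.3653 years


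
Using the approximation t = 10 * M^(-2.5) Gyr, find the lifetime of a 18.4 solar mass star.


t = 10 * M^(-2.5) = 10 * 18.4^(-2.5) = 0.0069

0.0069 Gyr


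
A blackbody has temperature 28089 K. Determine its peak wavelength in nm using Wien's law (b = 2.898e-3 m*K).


lam_max = b / T = 2.898e-3 / 28089 = 1.032e-07 m = 103.1721 nm

103.1721 nm


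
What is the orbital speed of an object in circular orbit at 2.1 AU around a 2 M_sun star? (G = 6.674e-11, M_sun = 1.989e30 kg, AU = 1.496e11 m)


v = sqrt(GM/r) = sqrt(6.674e-11 * 3.978e+30 / 3.142e+11) = 29070.3357

29070.3357 m/s


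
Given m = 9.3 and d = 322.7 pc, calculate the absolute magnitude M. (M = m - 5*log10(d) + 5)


M = m - 5*log10(d) + 5 = 9.3 - 5*log10(322.7) + 5 = 1.756

1.756


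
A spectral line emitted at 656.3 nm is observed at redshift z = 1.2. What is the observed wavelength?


lam_obs = lam_emit * (1 + z) = 656.3 * (1 + 1.2) = 1443.86

1443.86 nm


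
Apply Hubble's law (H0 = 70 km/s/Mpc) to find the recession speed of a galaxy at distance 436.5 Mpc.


v = H0 * d = 70 * 436.5 = 30555.0

30555.0 km/s


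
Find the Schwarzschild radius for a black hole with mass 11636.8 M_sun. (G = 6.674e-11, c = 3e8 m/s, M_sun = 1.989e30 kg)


M = 11636.8 * 1.989e30 kg = 2.31455952e+34 kg. rs = 2GM/c^2 = 2 * 6.674e-11 * 2.31455952e+34 / (3e8)^2 = 3.433e+07

3.433e+07 m


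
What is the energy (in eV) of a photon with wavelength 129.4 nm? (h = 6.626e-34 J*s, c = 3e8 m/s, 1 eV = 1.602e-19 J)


E = hc/lambda = 6.626e-34 * 3e8 / 1.294e-07 = 1.536e-18 J = 9.5891 eV

9.5891 eV


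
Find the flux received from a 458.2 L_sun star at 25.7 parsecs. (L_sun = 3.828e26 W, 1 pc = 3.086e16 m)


F = L / (4*pi*d^2) = 1.754e+29 / (4*pi*(7.931e+17)^2) = 2.219e-08

2.219e-08 W/m^2


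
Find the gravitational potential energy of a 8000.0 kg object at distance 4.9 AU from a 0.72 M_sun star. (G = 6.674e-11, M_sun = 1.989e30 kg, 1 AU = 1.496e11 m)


M = 0.72 * 1.989e30 kg = 1.43208e+30 kg; r = 4.9 AU * 1.496e11 m/AU = 7.3304e+11 m. U = -GM*m/r = -(6.674e-11 * 1.43208e+30 * 8000.0) / 7.3304e+11 = -1.043e+12

-1.043e+12 J


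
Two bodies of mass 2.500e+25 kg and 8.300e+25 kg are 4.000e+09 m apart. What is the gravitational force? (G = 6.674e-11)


F = G*m1*m2/r^2 = 6.674e-11 * 2.500e+25 * 8.300e+25 / (4.000e+09)^2 = 6.674e-11 * 2.075e+51 / 1.600e+19 = 8.655e+21

8.655e+21 N


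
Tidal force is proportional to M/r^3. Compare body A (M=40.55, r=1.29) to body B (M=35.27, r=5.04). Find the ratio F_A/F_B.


Ratio = (M1/r1^3) / (M2/r2^3) = (40.55/1.29^3) / (35.27/5.04^3) = 68.5659

68.5659


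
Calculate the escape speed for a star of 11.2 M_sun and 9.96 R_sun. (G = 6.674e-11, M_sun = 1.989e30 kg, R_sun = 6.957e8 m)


M = 11.2 * 1.989e30 kg = 2.22768e+31 kg; R = 9.96 * 6.957e8 m = 6.929172e+09 m. v_esc = sqrt(2GM/R) = sqrt(2 * 6.674e-11 * 2.22768e+31 / 6.929172e+09) = 655079.2317

655079.2317 m/s


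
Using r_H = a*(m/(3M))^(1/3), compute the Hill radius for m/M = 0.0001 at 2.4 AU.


r_H = a * (m/3M)^(1/3) = 2.4 * (0.0001/3)^(1/3) = 0.0772

0.0772 AU


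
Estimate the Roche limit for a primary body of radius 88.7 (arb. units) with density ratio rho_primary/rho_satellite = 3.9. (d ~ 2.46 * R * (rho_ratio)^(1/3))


d_Roche = 2.46 * 88.7 * 3.9^(1/3) = 343.4632

343.4632


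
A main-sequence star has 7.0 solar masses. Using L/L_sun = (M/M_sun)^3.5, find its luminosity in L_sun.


L/L_sun = (M/M_sun)^3.5 = 7.0^3.5 = 907.4927

907.4927 L_sun


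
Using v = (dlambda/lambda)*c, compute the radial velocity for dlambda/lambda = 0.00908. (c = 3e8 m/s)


v = (dlambda/lambda) * c = 0.00908 * 3e8 = 2.724e+06

2.724e+06 m/s


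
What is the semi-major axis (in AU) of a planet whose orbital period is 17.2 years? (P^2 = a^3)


a = P^(2/3) = 17.2^(2/3) = 6.6632

6.6632 AU


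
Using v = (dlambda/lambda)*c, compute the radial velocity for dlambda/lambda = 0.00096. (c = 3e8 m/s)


v = (dlambda/lambda) * c = 0.00096 * 3e8 = 288000.0

288000.0 m/s


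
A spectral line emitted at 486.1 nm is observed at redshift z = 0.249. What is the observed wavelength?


lam_obs = lam_emit * (1 + z) = 486.1 * (1 + 0.249) = 607.1389

607.1389 nm


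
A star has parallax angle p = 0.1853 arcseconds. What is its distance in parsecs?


d = 1/p = 1/0.1853 = 5.3967

5.3967 pc


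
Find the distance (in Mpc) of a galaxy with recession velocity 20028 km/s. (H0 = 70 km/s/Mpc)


d = v / H0 = 20028 / 70 = 286.1143

286.1143 Mpc


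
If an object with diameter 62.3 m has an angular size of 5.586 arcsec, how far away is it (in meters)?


D = size / theta_rad, theta_rad = 5.586 * pi/(180*3600) = 2.708e-05, D = 2.300e+06

2.300e+06 m


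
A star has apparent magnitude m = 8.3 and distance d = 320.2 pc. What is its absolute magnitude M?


M = m - 5*log10(d) + 5 = 8.3 - 5*log10(320.2) + 5 = 0.7729

0.7729


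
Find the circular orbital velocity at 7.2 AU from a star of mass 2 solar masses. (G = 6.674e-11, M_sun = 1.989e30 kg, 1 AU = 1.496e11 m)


v = sqrt(GM/r) = sqrt(6.674e-11 * 3.978e+30 / 1.077e+12) = 15699.7756

15699.7756 m/s


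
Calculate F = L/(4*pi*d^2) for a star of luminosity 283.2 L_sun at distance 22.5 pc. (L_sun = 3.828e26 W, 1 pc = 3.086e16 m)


F = L / (4*pi*d^2) = 1.084e+29 / (4*pi*(6.944e+17)^2) = 1.789e-08

1.789e-08 W/m^2


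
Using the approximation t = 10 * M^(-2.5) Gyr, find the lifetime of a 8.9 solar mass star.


t = 10 * M^(-2.5) = 10 * 8.9^(-2.5) = 0.0423

0.0423 Gyr


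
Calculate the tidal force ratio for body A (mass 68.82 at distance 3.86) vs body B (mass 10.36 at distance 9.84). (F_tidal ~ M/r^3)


Ratio = (M1/r1^3) / (M2/r2^3) = (68.82/3.86^3) / (10.36/9.84^3) = 110.047

110.047


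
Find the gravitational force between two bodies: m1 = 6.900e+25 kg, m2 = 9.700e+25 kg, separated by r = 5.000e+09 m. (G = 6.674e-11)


F = G*m1*m2/r^2 = 6.674e-11 * 6.900e+25 * 9.700e+25 / (5.000e+09)^2 = 6.674e-11 * 6.693e+51 / 2.500e+19 = 1.787e+22

1.787e+22 N


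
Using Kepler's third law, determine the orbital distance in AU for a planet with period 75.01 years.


a = P^(2/3) = 75.01^(2/3) = 17.786

17.786 AU


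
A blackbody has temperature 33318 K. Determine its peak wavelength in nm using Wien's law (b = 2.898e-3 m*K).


lam_max = b / T = 2.898e-3 / 33318 = 8.698e-08 m = 86.98 nm

86.98 nm


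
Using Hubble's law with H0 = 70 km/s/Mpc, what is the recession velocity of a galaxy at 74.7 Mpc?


v = H0 * d = 70 * 74.7 = 5229.0

5229.0 km/s


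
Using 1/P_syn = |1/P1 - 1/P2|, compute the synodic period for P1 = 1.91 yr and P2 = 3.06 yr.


1/P_syn = |1/P1 - 1/P2| = |1/1.91 - 1/3.06| => P_syn = 5.0823

5.0823 years


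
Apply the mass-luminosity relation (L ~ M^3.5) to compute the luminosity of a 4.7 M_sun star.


L/L_sun = (M/M_sun)^3.5 = 4.7^3.5 = 225.0829

225.0829 L_sun


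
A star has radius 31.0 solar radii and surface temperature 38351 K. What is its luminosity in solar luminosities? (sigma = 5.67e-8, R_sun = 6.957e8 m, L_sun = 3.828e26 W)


R = 31.0 * 6.957e8 m = 2.15667e+10 m. L = 4*pi*R^2*sigma*T^4 = 4*pi*(2.15667e+10)^2 * 5.67e-8 * 38351^4 = 7.169140436e+32 W. L/L_sun = 7.169140436e+32 / 3.828e26 = 1.873e+06

1.873e+06 L_sun


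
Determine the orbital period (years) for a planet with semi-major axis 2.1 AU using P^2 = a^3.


P = a^(3/2) = 2.1^1.5 = 3.0432

3.0432 years


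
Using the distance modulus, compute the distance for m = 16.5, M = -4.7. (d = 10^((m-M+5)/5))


d = 10^((m - M + 5)/5) = 10^((16.5 - -4.7 + 5)/5) = 173780.0829

173780.0829 pc


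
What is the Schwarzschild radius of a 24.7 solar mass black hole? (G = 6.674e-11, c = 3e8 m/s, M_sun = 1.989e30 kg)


M = 24.7 * 1.989e30 kg = 4.91283e+31 kg. rs = 2GM/c^2 = 2 * 6.674e-11 * 4.91283e+31 / (3e8)^2 = 72862.7276

72862.7276 m


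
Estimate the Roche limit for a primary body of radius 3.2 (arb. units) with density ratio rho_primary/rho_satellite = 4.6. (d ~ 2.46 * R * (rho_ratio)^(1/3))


d_Roche = 2.46 * 3.2 * 4.6^(1/3) = 13.092

13.092


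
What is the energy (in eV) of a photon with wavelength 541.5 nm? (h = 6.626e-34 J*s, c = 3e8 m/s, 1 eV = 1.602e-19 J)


E = hc/lambda = 6.626e-34 * 3e8 / 5.415e-07 = 3.671e-19 J = 2.2915 eV

2.2915 eV


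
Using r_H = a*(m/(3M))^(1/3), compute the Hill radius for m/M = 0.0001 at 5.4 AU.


r_H = a * (m/3M)^(1/3) = 5.4 * (0.0001/3)^(1/3) = 0.1738

0.1738 AU


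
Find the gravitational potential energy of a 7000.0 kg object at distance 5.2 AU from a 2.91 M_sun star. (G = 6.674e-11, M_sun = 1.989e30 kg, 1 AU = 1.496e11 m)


M = 2.91 * 1.989e30 kg = 5.78799e+30 kg; r = 5.2 AU * 1.496e11 m/AU = 7.7792e+11 m. U = -GM*m/r = -(6.674e-11 * 5.78799e+30 * 7000.0) / 7.7792e+11 = -3.476e+12

-3.476e+12 J


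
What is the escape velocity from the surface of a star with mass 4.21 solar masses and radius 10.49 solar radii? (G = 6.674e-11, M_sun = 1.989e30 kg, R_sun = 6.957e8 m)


M = 4.21 * 1.989e30 kg = 8.37369e+30 kg; R = 10.49 * 6.957e8 m = 7.297893e+09 m. v_esc = sqrt(2GM/R) = sqrt(2 * 6.674e-11 * 8.37369e+30 / 7.297893e+09) = 391352.2118

391352.2118 m/s


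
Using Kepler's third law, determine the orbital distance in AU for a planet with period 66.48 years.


a = P^(2/3) = 66.48^(2/3) = 16.4107

16.4107 AU


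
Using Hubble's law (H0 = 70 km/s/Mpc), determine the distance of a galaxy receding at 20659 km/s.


d = v / H0 = 20659 / 70 = 295.1286

295.1286 Mpc


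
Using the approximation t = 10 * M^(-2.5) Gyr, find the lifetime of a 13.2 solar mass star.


t = 10 * M^(-2.5) = 10 * 13.2^(-2.5) = 0.0158

0.0158 Gyr


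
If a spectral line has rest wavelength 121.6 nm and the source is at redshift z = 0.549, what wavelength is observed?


lam_obs = lam_emit * (1 + z) = 121.6 * (1 + 0.549) = 188.3584

188.3584 nm


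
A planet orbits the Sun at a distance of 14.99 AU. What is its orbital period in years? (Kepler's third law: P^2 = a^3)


P = a^(3/2) = 14.99^1.5 = 58.0367

58.0367 years


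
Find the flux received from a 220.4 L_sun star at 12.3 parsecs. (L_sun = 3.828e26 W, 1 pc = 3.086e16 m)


F = L / (4*pi*d^2) = 8.437e+28 / (4*pi*(3.796e+17)^2) = 4.660e-08

4.660e-08 W/m^2


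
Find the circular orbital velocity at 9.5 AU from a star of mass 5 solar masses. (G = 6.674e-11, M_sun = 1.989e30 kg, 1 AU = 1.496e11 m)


v = sqrt(GM/r) = sqrt(6.674e-11 * 9.945e+30 / 1.421e+12) = 21610.6533

21610.6533 m/s


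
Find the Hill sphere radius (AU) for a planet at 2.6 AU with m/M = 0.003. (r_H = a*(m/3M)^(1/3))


r_H = a * (m/3M)^(1/3) = 2.6 * (0.003/3)^(1/3) = 0.26

0.26 AU


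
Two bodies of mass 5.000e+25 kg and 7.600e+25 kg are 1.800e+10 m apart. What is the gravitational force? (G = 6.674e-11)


F = G*m1*m2/r^2 = 6.674e-11 * 5.000e+25 * 7.600e+25 / (1.800e+10)^2 = 6.674e-11 * 3.800e+51 / 3.240e+20 = 7.828e+20

7.828e+20 N


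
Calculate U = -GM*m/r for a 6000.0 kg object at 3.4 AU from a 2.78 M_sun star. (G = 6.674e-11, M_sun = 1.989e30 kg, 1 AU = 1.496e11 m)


M = 2.78 * 1.989e30 kg = 5.52942e+30 kg; r = 3.4 AU * 1.496e11 m/AU = 5.0864e+11 m. U = -GM*m/r = -(6.674e-11 * 5.52942e+30 * 6000.0) / 5.0864e+11 = -4.353e+12

-4.353e+12 J


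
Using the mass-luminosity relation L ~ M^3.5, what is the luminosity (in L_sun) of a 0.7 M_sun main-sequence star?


L/L_sun = (M/M_sun)^3.5 = 0.7^3.5 = 0.287

0.287 L_sun


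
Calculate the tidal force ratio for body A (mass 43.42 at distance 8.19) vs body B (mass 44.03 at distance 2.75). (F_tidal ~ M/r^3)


Ratio = (M1/r1^3) / (M2/r2^3) = (43.42/8.19^3) / (44.03/2.75^3) = 0.0373

0.0373


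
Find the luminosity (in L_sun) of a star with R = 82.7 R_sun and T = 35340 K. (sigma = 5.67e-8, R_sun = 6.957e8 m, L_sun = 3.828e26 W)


R = 82.7 * 6.957e8 m = 5.753439e+10 m. L = 4*pi*R^2*sigma*T^4 = 4*pi*(5.753439e+10)^2 * 5.67e-8 * 35340^4 = 3.678867357e+33 W. L/L_sun = 3.678867357e+33 / 3.828e26 = 9.610e+06

9.610e+06 L_sun


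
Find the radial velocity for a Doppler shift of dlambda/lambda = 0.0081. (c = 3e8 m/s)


v = (dlambda/lambda) * c = 0.0081 * 3e8 = 2.430e+06

2.430e+06 m/s


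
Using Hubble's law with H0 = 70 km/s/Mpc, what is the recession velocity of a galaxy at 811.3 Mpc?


v = H0 * d = 70 * 811.3 = 56791.0

56791.0 km/s
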